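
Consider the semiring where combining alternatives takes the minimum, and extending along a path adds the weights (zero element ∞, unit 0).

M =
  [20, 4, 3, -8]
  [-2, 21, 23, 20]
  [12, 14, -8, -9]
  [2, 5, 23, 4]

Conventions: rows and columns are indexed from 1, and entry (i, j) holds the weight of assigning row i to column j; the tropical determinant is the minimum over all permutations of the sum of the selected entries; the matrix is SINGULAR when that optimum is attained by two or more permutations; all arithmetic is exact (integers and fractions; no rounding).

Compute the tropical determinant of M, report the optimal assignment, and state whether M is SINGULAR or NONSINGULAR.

σ = (1, 2, 3, 4): 20 + 21 + (-8) + 4 = 37
σ = (1, 2, 4, 3): 20 + 21 + (-9) + 23 = 55
σ = (1, 3, 2, 4): 20 + 23 + 14 + 4 = 61
σ = (1, 3, 4, 2): 20 + 23 + (-9) + 5 = 39
σ = (1, 4, 2, 3): 20 + 20 + 14 + 23 = 77
σ = (1, 4, 3, 2): 20 + 20 + (-8) + 5 = 37
σ = (2, 1, 3, 4): 4 + (-2) + (-8) + 4 = -2
σ = (2, 1, 4, 3): 4 + (-2) + (-9) + 23 = 16
σ = (2, 3, 1, 4): 4 + 23 + 12 + 4 = 43
σ = (2, 3, 4, 1): 4 + 23 + (-9) + 2 = 20
σ = (2, 4, 1, 3): 4 + 20 + 12 + 23 = 59
σ = (2, 4, 3, 1): 4 + 20 + (-8) + 2 = 18
σ = (3, 1, 2, 4): 3 + (-2) + 14 + 4 = 19
σ = (3, 1, 4, 2): 3 + (-2) + (-9) + 5 = -3
σ = (3, 2, 1, 4): 3 + 21 + 12 + 4 = 40
σ = (3, 2, 4, 1): 3 + 21 + (-9) + 2 = 17
σ = (3, 4, 1, 2): 3 + 20 + 12 + 5 = 40
σ = (3, 4, 2, 1): 3 + 20 + 14 + 2 = 39
σ = (4, 1, 2, 3): (-8) + (-2) + 14 + 23 = 27
σ = (4, 1, 3, 2): (-8) + (-2) + (-8) + 5 = -13
σ = (4, 2, 1, 3): (-8) + 21 + 12 + 23 = 48
σ = (4, 2, 3, 1): (-8) + 21 + (-8) + 2 = 7
σ = (4, 3, 1, 2): (-8) + 23 + 12 + 5 = 32
σ = (4, 3, 2, 1): (-8) + 23 + 14 + 2 = 31
Optimal value attained by: σ = (4, 1, 3, 2).
Answer: det⊕(M) = -13; verdict: NONSINGULAR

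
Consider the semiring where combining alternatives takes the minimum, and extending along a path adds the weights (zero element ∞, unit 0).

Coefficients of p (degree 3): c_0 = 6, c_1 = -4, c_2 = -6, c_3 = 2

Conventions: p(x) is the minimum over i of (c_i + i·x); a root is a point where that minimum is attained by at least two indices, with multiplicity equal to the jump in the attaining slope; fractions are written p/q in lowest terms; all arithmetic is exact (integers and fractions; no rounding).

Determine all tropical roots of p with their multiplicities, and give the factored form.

hull edge (i=0, c=6) to (i=1, c=-4): slope -10, span 1
hull edge (i=1, c=-4) to (i=2, c=-6): slope -2, span 1
hull edge (i=2, c=-6) to (i=3, c=2): slope 8, span 1
Factored form: p(x) = 2 ⊗ (x ⊕ (-8)) ⊗ (x ⊕ 2) ⊗ (x ⊕ 10)
Answer: roots = -8 (mult 1), 2 (mult 1), 10 (mult 1)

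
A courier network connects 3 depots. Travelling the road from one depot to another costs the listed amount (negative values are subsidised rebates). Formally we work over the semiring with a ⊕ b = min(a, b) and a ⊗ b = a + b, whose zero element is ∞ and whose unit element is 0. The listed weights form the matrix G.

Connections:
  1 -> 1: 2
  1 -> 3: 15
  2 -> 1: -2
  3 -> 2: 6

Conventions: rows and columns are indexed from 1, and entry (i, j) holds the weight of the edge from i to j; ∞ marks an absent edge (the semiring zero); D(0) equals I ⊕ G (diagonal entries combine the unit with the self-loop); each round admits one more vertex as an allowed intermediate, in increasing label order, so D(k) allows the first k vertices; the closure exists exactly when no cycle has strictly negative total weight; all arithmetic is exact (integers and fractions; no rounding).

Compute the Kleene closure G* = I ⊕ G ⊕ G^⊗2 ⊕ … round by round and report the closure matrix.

D(0):
  [0, ∞, 15]
  [-2, 0, ∞]
  [∞, 6, 0]
D(1):
  [0, ∞, 15]
  [-2, 0, 13]
  [∞, 6, 0]
D(2):
  [0, ∞, 15]
  [-2, 0, 13]
  [4, 6, 0]
D(3):
  [0, 21, 15]
  [-2, 0, 13]
  [4, 6, 0]
Answer: G* = [[0, 21, 15], [-2, 0, 13], [4, 6, 0]]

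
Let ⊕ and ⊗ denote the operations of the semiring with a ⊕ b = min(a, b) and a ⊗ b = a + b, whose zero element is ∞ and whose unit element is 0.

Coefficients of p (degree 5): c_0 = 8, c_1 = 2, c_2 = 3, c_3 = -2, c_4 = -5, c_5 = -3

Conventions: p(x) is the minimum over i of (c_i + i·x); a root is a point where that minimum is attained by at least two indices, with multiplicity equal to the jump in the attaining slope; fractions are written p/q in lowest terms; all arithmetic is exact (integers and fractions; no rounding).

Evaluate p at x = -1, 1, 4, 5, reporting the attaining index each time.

p(-1) = min(8+0·(-1)=8, 2+1·(-1)=1, 3+2·(-1)=1, -2+3·(-1)=-5, -5+4·(-1)=-9, -3+5·(-1)=-8) = -9 (attained by i=4)
p(1) = min(8+0·1=8, 2+1·1=3, 3+2·1=5, -2+3·1=1, -5+4·1=-1, -3+5·1=2) = -1 (attained by i=4)
p(4) = min(8+0·4=8, 2+1·4=6, 3+2·4=11, -2+3·4=10, -5+4·4=11, -3+5·4=17) = 6 (attained by i=1)
p(5) = min(8+0·5=8, 2+1·5=7, 3+2·5=13, -2+3·5=13, -5+4·5=15, -3+5·5=22) = 7 (attained by i=1)
Answer: p(-1) = -9; p(1) = -1; p(4) = 6; p(5) = 7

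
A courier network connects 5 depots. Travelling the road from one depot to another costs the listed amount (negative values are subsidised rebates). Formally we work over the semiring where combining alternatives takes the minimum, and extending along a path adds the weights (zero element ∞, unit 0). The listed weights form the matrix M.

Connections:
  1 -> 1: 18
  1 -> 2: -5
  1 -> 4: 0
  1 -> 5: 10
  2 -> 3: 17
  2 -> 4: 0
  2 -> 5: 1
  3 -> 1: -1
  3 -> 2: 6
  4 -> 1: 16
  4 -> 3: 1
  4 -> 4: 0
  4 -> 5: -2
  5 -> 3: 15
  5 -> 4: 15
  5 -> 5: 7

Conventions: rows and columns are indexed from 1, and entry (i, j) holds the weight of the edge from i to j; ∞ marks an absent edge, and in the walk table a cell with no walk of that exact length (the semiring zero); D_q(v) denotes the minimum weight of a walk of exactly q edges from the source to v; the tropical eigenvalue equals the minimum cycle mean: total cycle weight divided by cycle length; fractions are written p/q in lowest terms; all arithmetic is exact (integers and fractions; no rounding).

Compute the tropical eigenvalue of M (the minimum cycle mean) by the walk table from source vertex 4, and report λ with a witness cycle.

q=0: [∞, ∞, ∞, 0, ∞]
q=1: [16, ∞, 1, 0, -2]
q=2: [0, 7, 1, 0, -2]
q=3: [0, -5, 1, 0, -2]
q=4: [0, -5, 1, -5, -4]
q=5: [0, -5, -4, -5, -7]
Optimal cycle mean attained by: cycle 1->2->4->3->1, total (-5) + 0 + 1 + (-1), length 4.
Answer: λ = -5/4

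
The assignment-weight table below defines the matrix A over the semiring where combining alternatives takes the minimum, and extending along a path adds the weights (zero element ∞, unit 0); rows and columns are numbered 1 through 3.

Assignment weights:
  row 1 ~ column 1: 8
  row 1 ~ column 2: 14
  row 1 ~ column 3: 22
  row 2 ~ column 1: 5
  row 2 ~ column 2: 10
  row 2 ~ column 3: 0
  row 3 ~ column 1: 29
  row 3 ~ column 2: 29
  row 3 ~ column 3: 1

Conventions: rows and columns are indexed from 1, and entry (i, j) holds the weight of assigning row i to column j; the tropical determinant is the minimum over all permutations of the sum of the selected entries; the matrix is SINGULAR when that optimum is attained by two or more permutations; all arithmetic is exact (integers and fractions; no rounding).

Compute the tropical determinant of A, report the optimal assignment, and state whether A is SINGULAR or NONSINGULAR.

σ = (1, 2, 3): 8 + 10 + 1 = 19
σ = (1, 3, 2): 8 + 0 + 29 = 37
σ = (2, 1, 3): 14 + 5 + 1 = 20
σ = (2, 3, 1): 14 + 0 + 29 = 43
σ = (3, 1, 2): 22 + 5 + 29 = 56
σ = (3, 2, 1): 22 + 10 + 29 = 61
Optimal value attained by: σ = (1, 2, 3).
Answer: det⊕(A) = 19; verdict: NONSINGULAR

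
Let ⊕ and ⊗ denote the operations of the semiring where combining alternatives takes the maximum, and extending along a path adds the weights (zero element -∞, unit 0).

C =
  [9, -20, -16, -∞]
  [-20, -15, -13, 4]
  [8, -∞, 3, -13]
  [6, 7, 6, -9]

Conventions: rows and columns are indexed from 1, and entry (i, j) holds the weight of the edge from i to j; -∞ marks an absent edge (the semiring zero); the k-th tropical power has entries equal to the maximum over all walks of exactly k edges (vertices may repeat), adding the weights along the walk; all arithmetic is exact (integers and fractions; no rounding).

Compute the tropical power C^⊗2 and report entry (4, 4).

C^⊗2:
  [18, -11, -7, -16]
  [10, 11, 10, -5]
  [17, -6, 6, -10]
  [15, -2, 9, 11]
Key observation: the optimum is the walk 4->2->4, with weight 7 + 4 = 11.
Optimal value attained by: walk 4->2->4.
Answer: (C^⊗2)[4][4] = 11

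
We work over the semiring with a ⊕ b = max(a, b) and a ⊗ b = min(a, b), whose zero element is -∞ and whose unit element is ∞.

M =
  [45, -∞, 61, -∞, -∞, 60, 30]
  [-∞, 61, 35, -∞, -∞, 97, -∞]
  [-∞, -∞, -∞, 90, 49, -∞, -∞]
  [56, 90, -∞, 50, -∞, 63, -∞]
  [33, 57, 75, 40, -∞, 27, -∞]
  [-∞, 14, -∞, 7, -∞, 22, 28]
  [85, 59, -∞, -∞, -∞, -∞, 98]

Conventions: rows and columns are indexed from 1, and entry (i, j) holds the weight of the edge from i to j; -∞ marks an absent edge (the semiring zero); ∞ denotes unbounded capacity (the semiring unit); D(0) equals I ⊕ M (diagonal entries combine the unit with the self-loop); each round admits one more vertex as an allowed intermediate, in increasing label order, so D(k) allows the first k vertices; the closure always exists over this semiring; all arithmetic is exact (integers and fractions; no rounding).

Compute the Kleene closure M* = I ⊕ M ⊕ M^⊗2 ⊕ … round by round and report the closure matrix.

D(0):
  [∞, -∞, 61, -∞, -∞, 60, 30]
  [-∞, ∞, 35, -∞, -∞, 97, -∞]
  [-∞, -∞, ∞, 90, 49, -∞, -∞]
  [56, 90, -∞, ∞, -∞, 63, -∞]
  [33, 57, 75, 40, ∞, 27, -∞]
  [-∞, 14, -∞, 7, -∞, ∞, 28]
  [85, 59, -∞, -∞, -∞, -∞, ∞]
D(1):
  [∞, -∞, 61, -∞, -∞, 60, 30]
  [-∞, ∞, 35, -∞, -∞, 97, -∞]
  [-∞, -∞, ∞, 90, 49, -∞, -∞]
  [56, 90, 56, ∞, -∞, 63, 30]
  [33, 57, 75, 40, ∞, 33, 30]
  [-∞, 14, -∞, 7, -∞, ∞, 28]
  [85, 59, 61, -∞, -∞, 60, ∞]
D(2):
  [∞, -∞, 61, -∞, -∞, 60, 30]
  [-∞, ∞, 35, -∞, -∞, 97, -∞]
  [-∞, -∞, ∞, 90, 49, -∞, -∞]
  [56, 90, 56, ∞, -∞, 90, 30]
  [33, 57, 75, 40, ∞, 57, 30]
  [-∞, 14, 14, 7, -∞, ∞, 28]
  [85, 59, 61, -∞, -∞, 60, ∞]
D(3):
  [∞, -∞, 61, 61, 49, 60, 30]
  [-∞, ∞, 35, 35, 35, 97, -∞]
  [-∞, -∞, ∞, 90, 49, -∞, -∞]
  [56, 90, 56, ∞, 49, 90, 30]
  [33, 57, 75, 75, ∞, 57, 30]
  [-∞, 14, 14, 14, 14, ∞, 28]
  [85, 59, 61, 61, 49, 60, ∞]
D(4):
  [∞, 61, 61, 61, 49, 61, 30]
  [35, ∞, 35, 35, 35, 97, 30]
  [56, 90, ∞, 90, 49, 90, 30]
  [56, 90, 56, ∞, 49, 90, 30]
  [56, 75, 75, 75, ∞, 75, 30]
  [14, 14, 14, 14, 14, ∞, 28]
  [85, 61, 61, 61, 49, 61, ∞]
D(5):
  [∞, 61, 61, 61, 49, 61, 30]
  [35, ∞, 35, 35, 35, 97, 30]
  [56, 90, ∞, 90, 49, 90, 30]
  [56, 90, 56, ∞, 49, 90, 30]
  [56, 75, 75, 75, ∞, 75, 30]
  [14, 14, 14, 14, 14, ∞, 28]
  [85, 61, 61, 61, 49, 61, ∞]
D(6):
  [∞, 61, 61, 61, 49, 61, 30]
  [35, ∞, 35, 35, 35, 97, 30]
  [56, 90, ∞, 90, 49, 90, 30]
  [56, 90, 56, ∞, 49, 90, 30]
  [56, 75, 75, 75, ∞, 75, 30]
  [14, 14, 14, 14, 14, ∞, 28]
  [85, 61, 61, 61, 49, 61, ∞]
D(7):
  [∞, 61, 61, 61, 49, 61, 30]
  [35, ∞, 35, 35, 35, 97, 30]
  [56, 90, ∞, 90, 49, 90, 30]
  [56, 90, 56, ∞, 49, 90, 30]
  [56, 75, 75, 75, ∞, 75, 30]
  [28, 28, 28, 28, 28, ∞, 28]
  [85, 61, 61, 61, 49, 61, ∞]
Answer: M* = [[∞, 61, 61, 61, 49, 61, 30], [35, ∞, 35, 35, 35, 97, 30], [56, 90, ∞, 90, 49, 90, 30], [56, 90, 56, ∞, 49, 90, 30], [56, 75, 75, 75, ∞, 75, 30], [28, 28, 28, 28, 28, ∞, 28], [85, 61, 61, 61, 49, 61, ∞]]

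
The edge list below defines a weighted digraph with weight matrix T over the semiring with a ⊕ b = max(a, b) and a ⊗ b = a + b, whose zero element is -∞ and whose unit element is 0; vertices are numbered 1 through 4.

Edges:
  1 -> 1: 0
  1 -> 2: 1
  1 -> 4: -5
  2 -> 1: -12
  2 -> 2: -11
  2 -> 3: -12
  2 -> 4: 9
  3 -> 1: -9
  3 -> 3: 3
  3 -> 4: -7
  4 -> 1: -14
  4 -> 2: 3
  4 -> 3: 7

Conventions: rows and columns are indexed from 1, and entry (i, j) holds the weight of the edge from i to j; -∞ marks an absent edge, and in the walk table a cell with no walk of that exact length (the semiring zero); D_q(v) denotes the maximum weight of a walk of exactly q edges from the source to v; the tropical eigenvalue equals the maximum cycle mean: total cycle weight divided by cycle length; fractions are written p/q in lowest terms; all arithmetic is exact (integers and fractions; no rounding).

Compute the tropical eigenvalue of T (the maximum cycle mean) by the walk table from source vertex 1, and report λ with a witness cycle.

q=0: [0, -∞, -∞, -∞]
q=1: [0, 1, -∞, -5]
q=2: [0, 1, 2, 10]
q=3: [0, 13, 17, 10]
q=4: [8, 13, 20, 22]
Optimal cycle mean attained by: cycle 2->4->2, total 9 + 3, length 2.
Answer: λ = 6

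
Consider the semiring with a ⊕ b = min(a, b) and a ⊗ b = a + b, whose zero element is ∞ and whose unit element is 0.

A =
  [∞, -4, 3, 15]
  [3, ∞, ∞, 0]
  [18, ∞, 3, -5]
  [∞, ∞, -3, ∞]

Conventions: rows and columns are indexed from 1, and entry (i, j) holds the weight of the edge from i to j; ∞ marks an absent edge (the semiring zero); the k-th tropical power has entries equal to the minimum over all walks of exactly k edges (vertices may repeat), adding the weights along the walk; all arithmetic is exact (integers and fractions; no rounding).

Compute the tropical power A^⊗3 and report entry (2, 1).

A^⊗2:
  [-1, ∞, 6, -4]
  [∞, -1, -3, 18]
  [21, 14, -8, -2]
  [15, ∞, 0, -8]
A^⊗3:
  [24, -5, -7, 1]
  [2, ∞, 0, -8]
  [10, 17, -5, -13]
  [18, 11, -11, -5]
Key observation: the optimum is the walk 2->1->2->1, with weight 3 + (-4) + 3 = 2.
Optimal value attained by: walk 2->1->2->1.
Answer: (A^⊗3)[2][1] = 2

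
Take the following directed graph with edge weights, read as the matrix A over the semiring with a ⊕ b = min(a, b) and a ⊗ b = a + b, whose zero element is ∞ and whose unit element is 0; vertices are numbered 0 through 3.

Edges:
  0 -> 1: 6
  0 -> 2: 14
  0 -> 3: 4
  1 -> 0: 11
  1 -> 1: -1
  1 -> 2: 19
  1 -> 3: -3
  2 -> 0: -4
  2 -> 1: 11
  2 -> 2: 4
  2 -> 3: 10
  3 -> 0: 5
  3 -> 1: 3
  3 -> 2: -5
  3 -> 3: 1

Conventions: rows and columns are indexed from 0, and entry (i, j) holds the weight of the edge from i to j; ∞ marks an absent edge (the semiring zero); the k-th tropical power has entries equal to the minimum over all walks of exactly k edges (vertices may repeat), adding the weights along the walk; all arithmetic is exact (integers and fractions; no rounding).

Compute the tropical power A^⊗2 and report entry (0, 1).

A^⊗2:
  [9, 5, -1, 3]
  [2, -2, -8, -4]
  [0, 2, 5, 0]
  [-9, 2, -4, 0]
Key observation: the optimum is the walk 0->1->1, with weight 6 + (-1) = 5.
Optimal value attained by: walk 0->1->1.
Answer: (A^⊗2)[0][1] = 5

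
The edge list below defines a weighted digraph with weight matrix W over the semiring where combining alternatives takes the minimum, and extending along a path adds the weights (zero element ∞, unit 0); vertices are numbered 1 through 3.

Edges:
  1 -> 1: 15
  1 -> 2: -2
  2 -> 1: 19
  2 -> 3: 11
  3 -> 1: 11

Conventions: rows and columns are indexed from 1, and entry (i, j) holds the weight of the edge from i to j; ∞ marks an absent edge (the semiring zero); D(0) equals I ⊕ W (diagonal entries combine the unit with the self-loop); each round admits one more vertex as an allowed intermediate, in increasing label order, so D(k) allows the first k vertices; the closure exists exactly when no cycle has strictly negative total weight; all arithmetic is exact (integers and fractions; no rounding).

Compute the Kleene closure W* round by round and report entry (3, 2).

D(0):
  [0, -2, ∞]
  [19, 0, 11]
  [11, ∞, 0]
D(1):
  [0, -2, ∞]
  [19, 0, 11]
  [11, 9, 0]
D(2):
  [0, -2, 9]
  [19, 0, 11]
  [11, 9, 0]
D(3):
  [0, -2, 9]
  [19, 0, 11]
  [11, 9, 0]
Answer: W*[3][2] = 9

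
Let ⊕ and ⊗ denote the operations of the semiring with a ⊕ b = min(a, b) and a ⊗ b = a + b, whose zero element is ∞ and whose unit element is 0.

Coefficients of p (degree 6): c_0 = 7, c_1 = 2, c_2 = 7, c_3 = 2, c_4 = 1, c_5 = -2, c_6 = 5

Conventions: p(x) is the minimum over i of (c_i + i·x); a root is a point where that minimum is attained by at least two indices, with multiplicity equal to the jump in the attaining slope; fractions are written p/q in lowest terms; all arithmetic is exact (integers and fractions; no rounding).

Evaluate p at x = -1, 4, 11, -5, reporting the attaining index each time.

p(-1) = min(7+0·(-1)=7, 2+1·(-1)=1, 7+2·(-1)=5, 2+3·(-1)=-1, 1+4·(-1)=-3, -2+5·(-1)=-7, 5+6·(-1)=-1) = -7 (attained by i=5)
p(4) = min(7+0·4=7, 2+1·4=6, 7+2·4=15, 2+3·4=14, 1+4·4=17, -2+5·4=18, 5+6·4=29) = 6 (attained by i=1)
p(11) = min(7+0·11=7, 2+1·11=13, 7+2·11=29, 2+3·11=35, 1+4·11=45, -2+5·11=53, 5+6·11=71) = 7 (attained by i=0)
p(-5) = min(7+0·(-5)=7, 2+1·(-5)=-3, 7+2·(-5)=-3, 2+3·(-5)=-13, 1+4·(-5)=-19, -2+5·(-5)=-27, 5+6·(-5)=-25) = -27 (attained by i=5)
Answer: p(-1) = -7; p(4) = 6; p(11) = 7; p(-5) = -27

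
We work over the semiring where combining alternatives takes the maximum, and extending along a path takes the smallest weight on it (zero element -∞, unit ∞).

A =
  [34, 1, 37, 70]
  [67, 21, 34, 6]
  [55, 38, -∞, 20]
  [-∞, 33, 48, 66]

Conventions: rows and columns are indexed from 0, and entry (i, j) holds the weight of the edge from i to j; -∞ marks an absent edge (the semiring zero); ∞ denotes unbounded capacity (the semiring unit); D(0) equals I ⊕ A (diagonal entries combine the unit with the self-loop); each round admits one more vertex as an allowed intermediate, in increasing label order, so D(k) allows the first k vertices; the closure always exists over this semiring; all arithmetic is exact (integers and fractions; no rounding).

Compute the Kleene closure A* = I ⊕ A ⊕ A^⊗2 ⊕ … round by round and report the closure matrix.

D(0):
  [∞, 1, 37, 70]
  [67, ∞, 34, 6]
  [55, 38, ∞, 20]
  [-∞, 33, 48, ∞]
D(1):
  [∞, 1, 37, 70]
  [67, ∞, 37, 67]
  [55, 38, ∞, 55]
  [-∞, 33, 48, ∞]
D(2):
  [∞, 1, 37, 70]
  [67, ∞, 37, 67]
  [55, 38, ∞, 55]
  [33, 33, 48, ∞]
D(3):
  [∞, 37, 37, 70]
  [67, ∞, 37, 67]
  [55, 38, ∞, 55]
  [48, 38, 48, ∞]
D(4):
  [∞, 38, 48, 70]
  [67, ∞, 48, 67]
  [55, 38, ∞, 55]
  [48, 38, 48, ∞]
Answer: A* = [[∞, 38, 48, 70], [67, ∞, 48, 67], [55, 38, ∞, 55], [48, 38, 48, ∞]]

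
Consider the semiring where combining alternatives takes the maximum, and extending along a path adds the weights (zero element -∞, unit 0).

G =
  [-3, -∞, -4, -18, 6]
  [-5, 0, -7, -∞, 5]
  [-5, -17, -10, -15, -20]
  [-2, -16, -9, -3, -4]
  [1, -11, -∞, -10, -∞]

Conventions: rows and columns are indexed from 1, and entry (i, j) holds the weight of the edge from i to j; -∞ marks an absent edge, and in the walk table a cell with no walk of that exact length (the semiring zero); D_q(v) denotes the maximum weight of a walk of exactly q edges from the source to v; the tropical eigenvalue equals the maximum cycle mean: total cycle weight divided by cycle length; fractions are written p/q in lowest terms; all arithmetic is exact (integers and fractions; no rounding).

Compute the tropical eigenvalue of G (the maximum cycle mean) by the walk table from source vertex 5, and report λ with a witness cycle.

q=0: [-∞, -∞, -∞, -∞, 0]
q=1: [1, -11, -∞, -10, -∞]
q=2: [-2, -11, -3, -13, 7]
q=3: [8, -4, -6, -3, 4]
q=4: [5, -4, 4, -6, 14]
q=5: [15, 3, 1, 4, 11]
Optimal cycle mean attained by: cycle 1->5->1, total 6 + 1, length 2.
Answer: λ = 7/2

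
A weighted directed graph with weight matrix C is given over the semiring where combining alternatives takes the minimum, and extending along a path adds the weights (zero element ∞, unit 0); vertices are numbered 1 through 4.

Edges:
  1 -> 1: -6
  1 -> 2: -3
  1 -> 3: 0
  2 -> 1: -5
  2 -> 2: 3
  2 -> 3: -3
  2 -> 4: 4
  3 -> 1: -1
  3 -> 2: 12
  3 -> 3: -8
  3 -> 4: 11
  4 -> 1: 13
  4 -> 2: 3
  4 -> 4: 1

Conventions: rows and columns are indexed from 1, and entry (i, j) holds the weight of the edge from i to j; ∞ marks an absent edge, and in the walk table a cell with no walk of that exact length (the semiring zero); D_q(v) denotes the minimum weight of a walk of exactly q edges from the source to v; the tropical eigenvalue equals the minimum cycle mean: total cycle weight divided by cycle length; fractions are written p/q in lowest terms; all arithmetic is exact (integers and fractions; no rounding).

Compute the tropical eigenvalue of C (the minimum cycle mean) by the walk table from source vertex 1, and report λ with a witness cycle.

q=0: [0, ∞, ∞, ∞]
q=1: [-6, -3, 0, ∞]
q=2: [-12, -9, -8, 1]
q=3: [-18, -15, -16, -5]
q=4: [-24, -21, -24, -11]
Optimal cycle mean attained by: cycle 3->3, total (-8), length 1.
Answer: λ = -8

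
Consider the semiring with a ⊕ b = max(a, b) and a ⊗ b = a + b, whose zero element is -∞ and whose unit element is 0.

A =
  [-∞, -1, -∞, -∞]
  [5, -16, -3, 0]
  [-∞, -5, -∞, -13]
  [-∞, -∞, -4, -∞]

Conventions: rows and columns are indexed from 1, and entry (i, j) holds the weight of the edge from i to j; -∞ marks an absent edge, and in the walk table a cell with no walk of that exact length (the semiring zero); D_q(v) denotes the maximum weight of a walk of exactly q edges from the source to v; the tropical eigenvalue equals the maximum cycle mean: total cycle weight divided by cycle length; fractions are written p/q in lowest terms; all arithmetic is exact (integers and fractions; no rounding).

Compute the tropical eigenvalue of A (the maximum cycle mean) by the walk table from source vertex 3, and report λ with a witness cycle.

q=0: [-∞, -∞, 0, -∞]
q=1: [-∞, -5, -∞, -13]
q=2: [0, -21, -8, -5]
q=3: [-16, -1, -9, -21]
q=4: [4, -14, -4, -1]
Optimal cycle mean attained by: cycle 1->2->1, total (-1) + 5, length 2.
Answer: λ = 2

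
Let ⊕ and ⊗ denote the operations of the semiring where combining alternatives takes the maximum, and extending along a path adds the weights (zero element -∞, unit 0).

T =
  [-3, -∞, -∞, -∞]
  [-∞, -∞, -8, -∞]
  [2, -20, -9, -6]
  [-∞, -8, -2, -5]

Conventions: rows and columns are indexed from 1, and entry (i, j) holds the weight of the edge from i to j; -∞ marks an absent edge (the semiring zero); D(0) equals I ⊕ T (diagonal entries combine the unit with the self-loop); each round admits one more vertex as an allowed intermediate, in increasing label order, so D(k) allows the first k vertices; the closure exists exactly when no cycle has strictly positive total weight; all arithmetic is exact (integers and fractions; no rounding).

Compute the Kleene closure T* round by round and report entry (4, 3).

D(0):
  [0, -∞, -∞, -∞]
  [-∞, 0, -8, -∞]
  [2, -20, 0, -6]
  [-∞, -8, -2, 0]
D(1):
  [0, -∞, -∞, -∞]
  [-∞, 0, -8, -∞]
  [2, -20, 0, -6]
  [-∞, -8, -2, 0]
D(2):
  [0, -∞, -∞, -∞]
  [-∞, 0, -8, -∞]
  [2, -20, 0, -6]
  [-∞, -8, -2, 0]
D(3):
  [0, -∞, -∞, -∞]
  [-6, 0, -8, -14]
  [2, -20, 0, -6]
  [0, -8, -2, 0]
D(4):
  [0, -∞, -∞, -∞]
  [-6, 0, -8, -14]
  [2, -14, 0, -6]
  [0, -8, -2, 0]
Answer: T*[4][3] = -2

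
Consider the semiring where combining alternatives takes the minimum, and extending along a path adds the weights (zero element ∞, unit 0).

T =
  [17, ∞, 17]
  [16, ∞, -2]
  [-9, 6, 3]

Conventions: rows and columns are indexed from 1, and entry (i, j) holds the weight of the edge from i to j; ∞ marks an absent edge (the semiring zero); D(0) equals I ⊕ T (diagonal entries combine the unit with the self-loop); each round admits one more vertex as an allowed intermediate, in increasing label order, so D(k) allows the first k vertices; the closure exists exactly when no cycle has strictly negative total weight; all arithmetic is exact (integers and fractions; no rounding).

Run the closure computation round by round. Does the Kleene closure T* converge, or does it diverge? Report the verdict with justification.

D(0):
  [0, ∞, 17]
  [16, 0, -2]
  [-9, 6, 0]
D(1):
  [0, ∞, 17]
  [16, 0, -2]
  [-9, 6, 0]
D(2):
  [0, ∞, 17]
  [16, 0, -2]
  [-9, 6, 0]
D(3):
  [0, 23, 17]
  [-11, 0, -2]
  [-9, 6, 0]
Key observation: every diagonal entry stays at the unit through all rounds, so no improving cycle exists.
Answer: CONVERGES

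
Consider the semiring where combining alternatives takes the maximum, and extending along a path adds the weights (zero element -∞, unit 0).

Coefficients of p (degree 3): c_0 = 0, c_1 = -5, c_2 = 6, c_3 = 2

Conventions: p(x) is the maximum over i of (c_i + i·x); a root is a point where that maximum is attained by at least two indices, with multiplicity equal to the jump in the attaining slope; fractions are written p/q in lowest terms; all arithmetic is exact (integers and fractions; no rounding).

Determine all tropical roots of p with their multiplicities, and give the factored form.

hull edge (i=0, c=0) to (i=2, c=6): slope 3, span 2
hull edge (i=2, c=6) to (i=3, c=2): slope -4, span 1
Factored form: p(x) = 2 ⊗ (x ⊕ (-3)) ⊗ (x ⊕ (-3)) ⊗ (x ⊕ 4)
Answer: roots = -3 (mult 2), 4 (mult 1)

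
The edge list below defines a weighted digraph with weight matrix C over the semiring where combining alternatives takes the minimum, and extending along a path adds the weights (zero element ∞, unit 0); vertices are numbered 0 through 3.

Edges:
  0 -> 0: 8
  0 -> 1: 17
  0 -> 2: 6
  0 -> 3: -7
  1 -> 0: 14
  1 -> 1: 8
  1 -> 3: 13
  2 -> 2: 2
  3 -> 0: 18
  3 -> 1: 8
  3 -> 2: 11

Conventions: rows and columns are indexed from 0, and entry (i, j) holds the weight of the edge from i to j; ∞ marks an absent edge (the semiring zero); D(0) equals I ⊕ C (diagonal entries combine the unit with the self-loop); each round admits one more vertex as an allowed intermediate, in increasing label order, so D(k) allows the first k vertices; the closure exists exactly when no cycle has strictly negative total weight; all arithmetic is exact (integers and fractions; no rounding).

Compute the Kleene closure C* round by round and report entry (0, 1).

D(0):
  [0, 17, 6, -7]
  [14, 0, ∞, 13]
  [∞, ∞, 0, ∞]
  [18, 8, 11, 0]
D(1):
  [0, 17, 6, -7]
  [14, 0, 20, 7]
  [∞, ∞, 0, ∞]
  [18, 8, 11, 0]
D(2):
  [0, 17, 6, -7]
  [14, 0, 20, 7]
  [∞, ∞, 0, ∞]
  [18, 8, 11, 0]
D(3):
  [0, 17, 6, -7]
  [14, 0, 20, 7]
  [∞, ∞, 0, ∞]
  [18, 8, 11, 0]
D(4):
  [0, 1, 4, -7]
  [14, 0, 18, 7]
  [∞, ∞, 0, ∞]
  [18, 8, 11, 0]
Answer: C*[0][1] = 1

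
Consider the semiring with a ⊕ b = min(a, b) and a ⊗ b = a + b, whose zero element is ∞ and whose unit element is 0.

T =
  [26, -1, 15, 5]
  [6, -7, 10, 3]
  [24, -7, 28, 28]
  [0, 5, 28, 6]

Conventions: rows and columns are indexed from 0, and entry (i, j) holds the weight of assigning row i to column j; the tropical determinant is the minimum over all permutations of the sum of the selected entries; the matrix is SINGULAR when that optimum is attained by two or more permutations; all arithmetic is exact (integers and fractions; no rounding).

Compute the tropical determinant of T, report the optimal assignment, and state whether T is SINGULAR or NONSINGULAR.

σ = (0, 1, 2, 3): 26 + (-7) + 28 + 6 = 53
σ = (0, 1, 3, 2): 26 + (-7) + 28 + 28 = 75
σ = (0, 2, 1, 3): 26 + 10 + (-7) + 6 = 35
σ = (0, 2, 3, 1): 26 + 10 + 28 + 5 = 69
σ = (0, 3, 1, 2): 26 + 3 + (-7) + 28 = 50
σ = (0, 3, 2, 1): 26 + 3 + 28 + 5 = 62
σ = (1, 0, 2, 3): (-1) + 6 + 28 + 6 = 39
σ = (1, 0, 3, 2): (-1) + 6 + 28 + 28 = 61
σ = (1, 2, 0, 3): (-1) + 10 + 24 + 6 = 39
σ = (1, 2, 3, 0): (-1) + 10 + 28 + 0 = 37
σ = (1, 3, 0, 2): (-1) + 3 + 24 + 28 = 54
σ = (1, 3, 2, 0): (-1) + 3 + 28 + 0 = 30
σ = (2, 0, 1, 3): 15 + 6 + (-7) + 6 = 20
σ = (2, 0, 3, 1): 15 + 6 + 28 + 5 = 54
σ = (2, 1, 0, 3): 15 + (-7) + 24 + 6 = 38
σ = (2, 1, 3, 0): 15 + (-7) + 28 + 0 = 36
σ = (2, 3, 0, 1): 15 + 3 + 24 + 5 = 47
σ = (2, 3, 1, 0): 15 + 3 + (-7) + 0 = 11
σ = (3, 0, 1, 2): 5 + 6 + (-7) + 28 = 32
σ = (3, 0, 2, 1): 5 + 6 + 28 + 5 = 44
σ = (3, 1, 0, 2): 5 + (-7) + 24 + 28 = 50
σ = (3, 1, 2, 0): 5 + (-7) + 28 + 0 = 26
σ = (3, 2, 0, 1): 5 + 10 + 24 + 5 = 44
σ = (3, 2, 1, 0): 5 + 10 + (-7) + 0 = 8
Optimal value attained by: σ = (3, 2, 1, 0).
Answer: det⊕(T) = 8; verdict: NONSINGULAR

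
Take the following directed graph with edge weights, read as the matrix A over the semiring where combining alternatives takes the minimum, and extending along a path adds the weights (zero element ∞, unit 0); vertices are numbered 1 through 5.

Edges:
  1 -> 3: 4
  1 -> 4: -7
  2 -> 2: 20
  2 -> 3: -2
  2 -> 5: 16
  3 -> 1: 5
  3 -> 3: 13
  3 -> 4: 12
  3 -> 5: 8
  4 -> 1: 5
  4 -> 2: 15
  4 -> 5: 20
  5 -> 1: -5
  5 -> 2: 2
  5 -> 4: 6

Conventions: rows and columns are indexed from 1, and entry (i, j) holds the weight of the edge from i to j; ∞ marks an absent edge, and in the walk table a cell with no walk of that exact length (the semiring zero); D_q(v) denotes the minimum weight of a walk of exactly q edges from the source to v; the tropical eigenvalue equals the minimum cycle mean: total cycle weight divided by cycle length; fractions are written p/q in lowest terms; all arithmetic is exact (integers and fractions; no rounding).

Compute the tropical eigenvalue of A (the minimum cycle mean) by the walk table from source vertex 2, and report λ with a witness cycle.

q=0: [∞, 0, ∞, ∞, ∞]
q=1: [∞, 20, -2, ∞, 16]
q=2: [3, 18, 11, 10, 6]
q=3: [1, 8, 7, -4, 19]
q=4: [1, 11, 5, -6, 15]
q=5: [-1, 9, 5, -6, 13]
Optimal cycle mean attained by: cycle 1->4->1, total (-7) + 5, length 2.
Answer: λ = -1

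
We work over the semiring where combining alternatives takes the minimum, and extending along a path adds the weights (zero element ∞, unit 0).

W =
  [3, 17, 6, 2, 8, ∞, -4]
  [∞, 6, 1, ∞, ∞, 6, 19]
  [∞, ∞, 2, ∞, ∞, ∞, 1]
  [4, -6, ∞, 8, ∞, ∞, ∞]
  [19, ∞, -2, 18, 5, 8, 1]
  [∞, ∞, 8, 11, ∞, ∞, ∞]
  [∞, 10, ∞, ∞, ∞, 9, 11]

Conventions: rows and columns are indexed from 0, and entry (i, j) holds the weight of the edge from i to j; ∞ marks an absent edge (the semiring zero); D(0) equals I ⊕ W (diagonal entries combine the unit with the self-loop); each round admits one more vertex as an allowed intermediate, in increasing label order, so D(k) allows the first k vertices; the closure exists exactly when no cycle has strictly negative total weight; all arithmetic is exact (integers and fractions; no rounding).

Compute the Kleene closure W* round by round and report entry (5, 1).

D(0):
  [0, 17, 6, 2, 8, ∞, -4]
  [∞, 0, 1, ∞, ∞, 6, 19]
  [∞, ∞, 0, ∞, ∞, ∞, 1]
  [4, -6, ∞, 0, ∞, ∞, ∞]
  [19, ∞, -2, 18, 0, 8, 1]
  [∞, ∞, 8, 11, ∞, 0, ∞]
  [∞, 10, ∞, ∞, ∞, 9, 0]
D(1):
  [0, 17, 6, 2, 8, ∞, -4]
  [∞, 0, 1, ∞, ∞, 6, 19]
  [∞, ∞, 0, ∞, ∞, ∞, 1]
  [4, -6, 10, 0, 12, ∞, 0]
  [19, 36, -2, 18, 0, 8, 1]
  [∞, ∞, 8, 11, ∞, 0, ∞]
  [∞, 10, ∞, ∞, ∞, 9, 0]
D(2):
  [0, 17, 6, 2, 8, 23, -4]
  [∞, 0, 1, ∞, ∞, 6, 19]
  [∞, ∞, 0, ∞, ∞, ∞, 1]
  [4, -6, -5, 0, 12, 0, 0]
  [19, 36, -2, 18, 0, 8, 1]
  [∞, ∞, 8, 11, ∞, 0, ∞]
  [∞, 10, 11, ∞, ∞, 9, 0]
D(3):
  [0, 17, 6, 2, 8, 23, -4]
  [∞, 0, 1, ∞, ∞, 6, 2]
  [∞, ∞, 0, ∞, ∞, ∞, 1]
  [4, -6, -5, 0, 12, 0, -4]
  [19, 36, -2, 18, 0, 8, -1]
  [∞, ∞, 8, 11, ∞, 0, 9]
  [∞, 10, 11, ∞, ∞, 9, 0]
D(4):
  [0, -4, -3, 2, 8, 2, -4]
  [∞, 0, 1, ∞, ∞, 6, 2]
  [∞, ∞, 0, ∞, ∞, ∞, 1]
  [4, -6, -5, 0, 12, 0, -4]
  [19, 12, -2, 18, 0, 8, -1]
  [15, 5, 6, 11, 23, 0, 7]
  [∞, 10, 11, ∞, ∞, 9, 0]
D(5):
  [0, -4, -3, 2, 8, 2, -4]
  [∞, 0, 1, ∞, ∞, 6, 2]
  [∞, ∞, 0, ∞, ∞, ∞, 1]
  [4, -6, -5, 0, 12, 0, -4]
  [19, 12, -2, 18, 0, 8, -1]
  [15, 5, 6, 11, 23, 0, 7]
  [∞, 10, 11, ∞, ∞, 9, 0]
D(6):
  [0, -4, -3, 2, 8, 2, -4]
  [21, 0, 1, 17, 29, 6, 2]
  [∞, ∞, 0, ∞, ∞, ∞, 1]
  [4, -6, -5, 0, 12, 0, -4]
  [19, 12, -2, 18, 0, 8, -1]
  [15, 5, 6, 11, 23, 0, 7]
  [24, 10, 11, 20, 32, 9, 0]
D(7):
  [0, -4, -3, 2, 8, 2, -4]
  [21, 0, 1, 17, 29, 6, 2]
  [25, 11, 0, 21, 33, 10, 1]
  [4, -6, -5, 0, 12, 0, -4]
  [19, 9, -2, 18, 0, 8, -1]
  [15, 5, 6, 11, 23, 0, 7]
  [24, 10, 11, 20, 32, 9, 0]
Answer: W*[5][1] = 5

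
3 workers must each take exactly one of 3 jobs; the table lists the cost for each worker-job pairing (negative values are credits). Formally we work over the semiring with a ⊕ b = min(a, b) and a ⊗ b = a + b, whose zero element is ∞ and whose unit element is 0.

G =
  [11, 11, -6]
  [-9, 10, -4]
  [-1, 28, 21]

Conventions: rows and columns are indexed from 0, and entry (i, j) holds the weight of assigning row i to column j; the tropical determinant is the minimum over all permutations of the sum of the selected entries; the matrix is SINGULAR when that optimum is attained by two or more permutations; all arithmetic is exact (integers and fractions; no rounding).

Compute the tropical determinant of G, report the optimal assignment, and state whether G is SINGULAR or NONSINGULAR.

σ = (0, 1, 2): 11 + 10 + 21 = 42
σ = (0, 2, 1): 11 + (-4) + 28 = 35
σ = (1, 0, 2): 11 + (-9) + 21 = 23
σ = (1, 2, 0): 11 + (-4) + (-1) = 6
σ = (2, 0, 1): (-6) + (-9) + 28 = 13
σ = (2, 1, 0): (-6) + 10 + (-1) = 3
Optimal value attained by: σ = (2, 1, 0).
Answer: det⊕(G) = 3; verdict: NONSINGULAR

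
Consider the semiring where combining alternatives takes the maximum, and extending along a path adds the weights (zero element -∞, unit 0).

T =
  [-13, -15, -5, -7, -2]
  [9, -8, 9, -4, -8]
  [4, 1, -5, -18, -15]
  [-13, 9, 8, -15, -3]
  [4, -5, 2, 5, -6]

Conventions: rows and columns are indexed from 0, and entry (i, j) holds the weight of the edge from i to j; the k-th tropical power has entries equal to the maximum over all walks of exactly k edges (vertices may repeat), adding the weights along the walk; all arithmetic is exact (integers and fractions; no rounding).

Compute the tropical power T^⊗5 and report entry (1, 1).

T^⊗2:
  [2, 2, 1, 3, -8]
  [13, 10, 4, 2, 7]
  [10, -4, 10, -3, 2]
  [18, 9, 18, 5, 1]
  [6, 14, 13, -1, 2]
T^⊗3:
  [11, 12, 11, -2, 0]
  [19, 11, 19, 12, 11]
  [14, 11, 5, 7, 8]
  [22, 19, 18, 11, 16]
  [23, 14, 23, 10, 6]
T^⊗4:
  [21, 12, 21, 8, 9]
  [23, 21, 20, 16, 17]
  [20, 16, 20, 13, 12]
  [28, 20, 28, 21, 20]
  [27, 24, 23, 16, 21]
T^⊗5:
  [25, 22, 21, 14, 19]
  [30, 25, 30, 22, 21]
  [25, 22, 25, 17, 18]
  [32, 30, 29, 25, 26]
  [33, 25, 33, 26, 25]
Key observation: the optimum is the walk 1->2->0->4->3->1, with weight 9 + 4 + (-2) + 5 + 9 = 25.
Optimal value attained by: walk 1->2->0->4->3->1.
Answer: (T^⊗5)[1][1] = 25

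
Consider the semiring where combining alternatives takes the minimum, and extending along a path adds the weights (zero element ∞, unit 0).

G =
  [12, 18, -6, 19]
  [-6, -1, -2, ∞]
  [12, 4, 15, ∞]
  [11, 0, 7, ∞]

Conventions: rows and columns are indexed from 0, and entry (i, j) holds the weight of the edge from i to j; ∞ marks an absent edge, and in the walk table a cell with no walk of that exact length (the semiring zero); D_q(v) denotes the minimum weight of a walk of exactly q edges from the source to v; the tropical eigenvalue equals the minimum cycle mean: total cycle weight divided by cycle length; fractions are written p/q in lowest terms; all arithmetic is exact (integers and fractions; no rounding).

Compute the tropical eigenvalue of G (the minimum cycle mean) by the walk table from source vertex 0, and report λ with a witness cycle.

q=0: [0, ∞, ∞, ∞]
q=1: [12, 18, -6, 19]
q=2: [6, -2, 6, 31]
q=3: [-8, -3, -4, 25]
q=4: [-9, -4, -14, 11]
Optimal cycle mean attained by: cycle 0->2->1->0, total (-6) + 4 + (-6), length 3.
Answer: λ = -8/3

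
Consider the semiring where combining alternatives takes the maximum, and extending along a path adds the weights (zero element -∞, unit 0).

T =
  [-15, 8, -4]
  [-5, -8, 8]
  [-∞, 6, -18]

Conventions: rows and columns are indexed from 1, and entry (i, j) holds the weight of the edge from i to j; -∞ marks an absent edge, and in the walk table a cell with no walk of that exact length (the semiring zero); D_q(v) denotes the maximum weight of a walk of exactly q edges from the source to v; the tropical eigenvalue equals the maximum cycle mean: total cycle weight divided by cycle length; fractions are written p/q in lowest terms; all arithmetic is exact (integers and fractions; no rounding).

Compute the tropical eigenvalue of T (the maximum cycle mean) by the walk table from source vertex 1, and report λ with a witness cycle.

q=0: [0, -∞, -∞]
q=1: [-15, 8, -4]
q=2: [3, 2, 16]
q=3: [-3, 22, 10]
Optimal cycle mean attained by: cycle 2->3->2, total 8 + 6, length 2.
Answer: λ = 7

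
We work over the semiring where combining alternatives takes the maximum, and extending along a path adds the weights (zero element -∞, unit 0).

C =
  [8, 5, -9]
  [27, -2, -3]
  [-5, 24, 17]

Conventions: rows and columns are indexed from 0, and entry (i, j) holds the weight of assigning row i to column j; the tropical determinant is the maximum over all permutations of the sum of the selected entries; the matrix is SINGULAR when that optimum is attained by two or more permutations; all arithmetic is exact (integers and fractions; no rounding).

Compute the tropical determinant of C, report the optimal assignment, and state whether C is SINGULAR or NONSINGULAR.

σ = (0, 1, 2): 8 + (-2) + 17 = 23
σ = (0, 2, 1): 8 + (-3) + 24 = 29
σ = (1, 0, 2): 5 + 27 + 17 = 49
σ = (1, 2, 0): 5 + (-3) + (-5) = -3
σ = (2, 0, 1): (-9) + 27 + 24 = 42
σ = (2, 1, 0): (-9) + (-2) + (-5) = -16
Optimal value attained by: σ = (1, 0, 2).
Answer: det⊕(C) = 49; verdict: NONSINGULAR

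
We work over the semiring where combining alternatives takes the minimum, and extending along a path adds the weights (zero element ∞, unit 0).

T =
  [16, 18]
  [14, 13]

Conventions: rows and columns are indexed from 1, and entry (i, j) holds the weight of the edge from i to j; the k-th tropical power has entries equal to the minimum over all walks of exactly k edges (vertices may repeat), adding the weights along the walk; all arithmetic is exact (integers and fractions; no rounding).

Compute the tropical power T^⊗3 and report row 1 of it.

T^⊗2:
  [32, 31]
  [27, 26]
T^⊗3:
  [45, 44]
  [40, 39]
Answer: row 1 of T^⊗3 = [45, 44]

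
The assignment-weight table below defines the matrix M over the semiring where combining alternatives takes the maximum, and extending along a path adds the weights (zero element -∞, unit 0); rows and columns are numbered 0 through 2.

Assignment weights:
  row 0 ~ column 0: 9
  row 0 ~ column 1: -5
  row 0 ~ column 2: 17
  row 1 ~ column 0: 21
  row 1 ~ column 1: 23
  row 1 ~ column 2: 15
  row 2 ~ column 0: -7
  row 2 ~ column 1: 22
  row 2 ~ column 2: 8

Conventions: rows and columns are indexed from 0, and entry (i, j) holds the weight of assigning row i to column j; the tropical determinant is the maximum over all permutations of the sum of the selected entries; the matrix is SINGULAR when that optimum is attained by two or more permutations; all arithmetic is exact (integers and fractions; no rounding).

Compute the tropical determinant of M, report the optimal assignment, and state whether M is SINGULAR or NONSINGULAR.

σ = (0, 1, 2): 9 + 23 + 8 = 40
σ = (0, 2, 1): 9 + 15 + 22 = 46
σ = (1, 0, 2): (-5) + 21 + 8 = 24
σ = (1, 2, 0): (-5) + 15 + (-7) = 3
σ = (2, 0, 1): 17 + 21 + 22 = 60
σ = (2, 1, 0): 17 + 23 + (-7) = 33
Optimal value attained by: σ = (2, 0, 1).
Answer: det⊕(M) = 60; verdict: NONSINGULAR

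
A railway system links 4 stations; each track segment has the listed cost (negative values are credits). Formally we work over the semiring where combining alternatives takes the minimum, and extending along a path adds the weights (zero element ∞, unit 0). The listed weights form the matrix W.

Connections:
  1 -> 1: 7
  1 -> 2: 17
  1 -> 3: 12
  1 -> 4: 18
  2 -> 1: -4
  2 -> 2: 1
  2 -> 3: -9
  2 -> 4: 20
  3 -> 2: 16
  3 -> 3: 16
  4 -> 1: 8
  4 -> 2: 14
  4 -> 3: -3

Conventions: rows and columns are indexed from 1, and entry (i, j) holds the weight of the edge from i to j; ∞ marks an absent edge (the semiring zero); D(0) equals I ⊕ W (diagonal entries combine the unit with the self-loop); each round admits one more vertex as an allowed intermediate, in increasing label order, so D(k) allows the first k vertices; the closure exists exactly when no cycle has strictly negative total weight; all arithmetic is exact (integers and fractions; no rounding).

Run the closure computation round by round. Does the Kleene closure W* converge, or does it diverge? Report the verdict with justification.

D(0):
  [0, 17, 12, 18]
  [-4, 0, -9, 20]
  [∞, 16, 0, ∞]
  [8, 14, -3, 0]
D(1):
  [0, 17, 12, 18]
  [-4, 0, -9, 14]
  [∞, 16, 0, ∞]
  [8, 14, -3, 0]
D(2):
  [0, 17, 8, 18]
  [-4, 0, -9, 14]
  [12, 16, 0, 30]
  [8, 14, -3, 0]
D(3):
  [0, 17, 8, 18]
  [-4, 0, -9, 14]
  [12, 16, 0, 30]
  [8, 13, -3, 0]
D(4):
  [0, 17, 8, 18]
  [-4, 0, -9, 14]
  [12, 16, 0, 30]
  [8, 13, -3, 0]
Key observation: every diagonal entry stays at the unit through all rounds, so no improving cycle exists.
Answer: CONVERGES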